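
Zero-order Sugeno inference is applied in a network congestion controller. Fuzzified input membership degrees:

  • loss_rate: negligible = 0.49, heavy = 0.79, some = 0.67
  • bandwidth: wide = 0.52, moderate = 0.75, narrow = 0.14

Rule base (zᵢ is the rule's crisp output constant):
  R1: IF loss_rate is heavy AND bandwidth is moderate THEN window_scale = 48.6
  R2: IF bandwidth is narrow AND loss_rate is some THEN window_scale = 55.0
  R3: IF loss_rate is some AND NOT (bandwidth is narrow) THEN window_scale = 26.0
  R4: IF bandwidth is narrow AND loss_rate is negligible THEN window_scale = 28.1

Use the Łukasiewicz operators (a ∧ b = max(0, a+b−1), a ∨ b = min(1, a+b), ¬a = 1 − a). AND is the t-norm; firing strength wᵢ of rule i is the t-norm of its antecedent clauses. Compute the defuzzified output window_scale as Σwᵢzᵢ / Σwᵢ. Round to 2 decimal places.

R1 (z=48.6): heavy=0.79, moderate=0.75; AND[max(0, a+b−1)] → w = 0.54
R2 (z=55.0): narrow=0.14, some=0.67; AND[max(0, a+b−1)] → w = 0.00
R3 (z=26.0): some=0.67, ¬narrow=1−0.14=0.86; AND[max(0, a+b−1)] → w = 0.53
R4 (z=28.1): narrow=0.14, negligible=0.49; AND[max(0, a+b−1)] → w = 0.00
Weighted average = (0.54·48.6 + 0.00·55.0 + 0.53·26.0 + 0.00·28.1) / (0.54 + 0.00 + 0.53 + 0.00)
  = 40.0240 / 1.0700 = 37.41

37.41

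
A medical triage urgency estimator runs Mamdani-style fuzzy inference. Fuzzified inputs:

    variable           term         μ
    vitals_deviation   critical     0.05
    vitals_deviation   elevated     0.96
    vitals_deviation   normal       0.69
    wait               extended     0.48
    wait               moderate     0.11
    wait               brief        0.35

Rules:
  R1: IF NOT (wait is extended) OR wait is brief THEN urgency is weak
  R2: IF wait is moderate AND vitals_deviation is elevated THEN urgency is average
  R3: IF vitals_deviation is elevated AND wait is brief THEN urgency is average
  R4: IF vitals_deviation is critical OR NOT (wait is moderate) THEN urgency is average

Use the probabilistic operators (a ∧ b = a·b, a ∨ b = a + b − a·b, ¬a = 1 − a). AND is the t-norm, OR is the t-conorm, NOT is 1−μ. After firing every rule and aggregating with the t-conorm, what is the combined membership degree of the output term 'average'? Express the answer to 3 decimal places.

0.938

R1: ¬extended=1−0.48=0.52, brief=0.35; OR[a + b − a·b] → w = 0.6880
R2: moderate=0.11, elevated=0.96; AND[a·b] → w = 0.1056
R3: elevated=0.96, brief=0.35; AND[a·b] → w = 0.3360
R4: critical=0.05, ¬moderate=1−0.11=0.89; OR[a + b − a·b] → w = 0.8955
Rules with consequent 'average': {R2, R3, R4} → strengths 0.1056, 0.3360, 0.8955
Aggregate via t-conorm [a + b − a·b]: 0.9379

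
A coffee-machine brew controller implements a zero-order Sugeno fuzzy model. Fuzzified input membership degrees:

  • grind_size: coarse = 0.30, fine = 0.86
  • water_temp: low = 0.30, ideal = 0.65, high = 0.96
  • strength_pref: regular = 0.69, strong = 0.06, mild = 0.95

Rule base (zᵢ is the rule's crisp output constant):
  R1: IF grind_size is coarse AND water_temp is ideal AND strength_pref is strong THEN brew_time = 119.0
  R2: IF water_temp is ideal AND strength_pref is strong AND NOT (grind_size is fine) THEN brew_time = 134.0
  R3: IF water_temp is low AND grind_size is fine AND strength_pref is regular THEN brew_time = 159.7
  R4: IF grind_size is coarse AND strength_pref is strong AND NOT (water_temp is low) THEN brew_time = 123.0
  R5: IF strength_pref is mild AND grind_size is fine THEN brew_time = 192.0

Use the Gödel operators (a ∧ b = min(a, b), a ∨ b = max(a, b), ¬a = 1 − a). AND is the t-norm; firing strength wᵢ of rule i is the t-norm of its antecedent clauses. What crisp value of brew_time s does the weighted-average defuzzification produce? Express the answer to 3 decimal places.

175.813

R1 (z=119.0): coarse=0.30, ideal=0.65, strong=0.06; AND[min(a, b)] → w = 0.06
R2 (z=134.0): ideal=0.65, strong=0.06, ¬fine=1−0.86=0.14; AND[min(a, b)] → w = 0.06
R3 (z=159.7): low=0.30, fine=0.86, regular=0.69; AND[min(a, b)] → w = 0.30
R4 (z=123.0): coarse=0.30, strong=0.06, ¬low=1−0.30=0.70; AND[min(a, b)] → w = 0.06
R5 (z=192.0): mild=0.95, fine=0.86; AND[min(a, b)] → w = 0.86
Weighted average = (0.06·119.0 + 0.06·134.0 + 0.30·159.7 + 0.06·123.0 + 0.86·192.0) / (0.06 + 0.06 + 0.30 + 0.06 + 0.86)
  = 235.5900 / 1.3400 = 175.813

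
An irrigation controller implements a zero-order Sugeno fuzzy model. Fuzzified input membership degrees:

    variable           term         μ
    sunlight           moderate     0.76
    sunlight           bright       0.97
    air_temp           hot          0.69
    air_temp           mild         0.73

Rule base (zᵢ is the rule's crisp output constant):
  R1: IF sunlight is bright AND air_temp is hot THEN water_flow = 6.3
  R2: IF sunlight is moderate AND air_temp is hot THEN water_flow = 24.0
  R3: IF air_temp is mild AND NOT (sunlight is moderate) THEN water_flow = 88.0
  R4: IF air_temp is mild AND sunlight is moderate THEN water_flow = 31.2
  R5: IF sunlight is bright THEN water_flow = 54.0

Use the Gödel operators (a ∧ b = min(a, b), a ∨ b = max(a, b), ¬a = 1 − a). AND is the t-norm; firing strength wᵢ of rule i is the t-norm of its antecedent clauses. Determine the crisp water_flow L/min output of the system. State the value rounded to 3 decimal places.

R1 (z=6.3): bright=0.97, hot=0.69; AND[min(a, b)] → w = 0.69
R2 (z=24.0): moderate=0.76, hot=0.69; AND[min(a, b)] → w = 0.69
R3 (z=88.0): mild=0.73, ¬moderate=1−0.76=0.24; AND[min(a, b)] → w = 0.24
R4 (z=31.2): mild=0.73, moderate=0.76; AND[min(a, b)] → w = 0.73
R5 (z=54.0): bright=0.97 → w = 0.97
Weighted average = (0.69·6.3 + 0.69·24.0 + 0.24·88.0 + 0.73·31.2 + 0.97·54.0) / (0.69 + 0.69 + 0.24 + 0.73 + 0.97)
  = 117.1830 / 3.3200 = 35.296

35.296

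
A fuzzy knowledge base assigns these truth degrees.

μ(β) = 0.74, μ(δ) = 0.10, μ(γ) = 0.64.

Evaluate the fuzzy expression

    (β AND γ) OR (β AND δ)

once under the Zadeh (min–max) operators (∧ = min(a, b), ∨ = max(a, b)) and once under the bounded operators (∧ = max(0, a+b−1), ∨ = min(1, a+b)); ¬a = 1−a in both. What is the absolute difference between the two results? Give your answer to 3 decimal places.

Under Zadeh (min–max):
  β AND γ = min(a, b) on (0.74, 0.64) = 0.64
  β AND δ = min(a, b) on (0.74, 0.10) = 0.10
  (β AND γ) OR (β AND δ) = max(a, b) on (0.64, 0.10) = 0.64
  → value = 0.6400
Under bounded:
  β AND γ = max(0, a+b−1) on (0.74, 0.64) = 0.38
  β AND δ = max(0, a+b−1) on (0.74, 0.10) = 0.00
  (β AND γ) OR (β AND δ) = min(1, a+b) on (0.38, 0.00) = 0.38
  → value = 0.3800
|0.6400 − 0.3800| = 0.260

0.260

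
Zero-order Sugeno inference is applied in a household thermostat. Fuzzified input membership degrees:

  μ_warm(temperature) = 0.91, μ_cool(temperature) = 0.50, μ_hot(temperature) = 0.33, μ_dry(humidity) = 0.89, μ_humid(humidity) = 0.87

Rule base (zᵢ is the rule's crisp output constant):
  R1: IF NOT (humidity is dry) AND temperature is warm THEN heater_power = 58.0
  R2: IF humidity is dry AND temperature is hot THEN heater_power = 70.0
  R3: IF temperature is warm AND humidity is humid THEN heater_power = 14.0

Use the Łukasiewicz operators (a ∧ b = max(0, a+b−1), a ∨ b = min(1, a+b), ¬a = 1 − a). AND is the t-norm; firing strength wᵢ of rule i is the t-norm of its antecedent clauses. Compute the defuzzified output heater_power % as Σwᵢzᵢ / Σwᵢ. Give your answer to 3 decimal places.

26.941

R1 (z=58.0): ¬dry=1−0.89=0.11, warm=0.91; AND[max(0, a+b−1)] → w = 0.02
R2 (z=70.0): dry=0.89, hot=0.33; AND[max(0, a+b−1)] → w = 0.22
R3 (z=14.0): warm=0.91, humid=0.87; AND[max(0, a+b−1)] → w = 0.78
Weighted average = (0.02·58.0 + 0.22·70.0 + 0.78·14.0) / (0.02 + 0.22 + 0.78)
  = 27.4800 / 1.0200 = 26.941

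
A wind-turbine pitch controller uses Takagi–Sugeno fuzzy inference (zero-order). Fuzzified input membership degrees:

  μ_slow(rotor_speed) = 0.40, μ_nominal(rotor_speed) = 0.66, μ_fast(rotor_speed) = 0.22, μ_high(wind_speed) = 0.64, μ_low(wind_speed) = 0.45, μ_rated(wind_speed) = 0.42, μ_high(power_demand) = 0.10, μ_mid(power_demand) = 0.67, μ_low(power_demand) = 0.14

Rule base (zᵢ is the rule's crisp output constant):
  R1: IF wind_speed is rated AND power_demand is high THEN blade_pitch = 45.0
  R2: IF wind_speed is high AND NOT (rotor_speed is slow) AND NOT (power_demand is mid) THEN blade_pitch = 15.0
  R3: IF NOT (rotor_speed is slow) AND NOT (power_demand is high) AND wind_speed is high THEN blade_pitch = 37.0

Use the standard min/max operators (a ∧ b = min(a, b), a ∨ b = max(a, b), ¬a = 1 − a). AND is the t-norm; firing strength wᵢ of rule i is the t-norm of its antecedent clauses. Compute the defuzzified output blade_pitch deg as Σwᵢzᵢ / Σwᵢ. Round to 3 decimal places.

R1 (z=45.0): rated=0.42, high=0.10; AND[min(a, b)] → w = 0.10
R2 (z=15.0): high=0.64, ¬slow=1−0.40=0.60, ¬mid=1−0.67=0.33; AND[min(a, b)] → w = 0.33
R3 (z=37.0): ¬slow=1−0.40=0.60, ¬high=1−0.10=0.90, high=0.64; AND[min(a, b)] → w = 0.60
Weighted average = (0.10·45.0 + 0.33·15.0 + 0.60·37.0) / (0.10 + 0.33 + 0.60)
  = 31.6500 / 1.0300 = 30.728

30.728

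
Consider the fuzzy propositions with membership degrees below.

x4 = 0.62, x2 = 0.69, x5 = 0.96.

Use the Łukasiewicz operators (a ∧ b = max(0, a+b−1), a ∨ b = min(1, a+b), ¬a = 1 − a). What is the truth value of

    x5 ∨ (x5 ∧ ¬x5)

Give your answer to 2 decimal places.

¬x5 = 1 − 0.96 = 0.04
x5 ∧ ¬x5 = max(0, a+b−1) on (0.96, 0.04) = 0.00
x5 ∨ (x5 ∧ ¬x5) = min(1, a+b) on (0.96, 0.00) = 0.96

0.96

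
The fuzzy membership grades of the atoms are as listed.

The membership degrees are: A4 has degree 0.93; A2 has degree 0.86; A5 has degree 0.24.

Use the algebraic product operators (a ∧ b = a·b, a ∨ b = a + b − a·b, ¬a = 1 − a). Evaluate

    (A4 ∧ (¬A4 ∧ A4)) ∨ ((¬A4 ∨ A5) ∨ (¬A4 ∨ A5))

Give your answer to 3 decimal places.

0.531

¬A4 = 1 − 0.9300 = 0.0700
¬A4 ∧ A4 = a·b on (0.0700, 0.9300) = 0.0651
A4 ∧ (¬A4 ∧ A4) = a·b on (0.9300, 0.0651) = 0.0605
¬A4 = 1 − 0.9300 = 0.0700
¬A4 ∨ A5 = a + b − a·b on (0.0700, 0.2400) = 0.2932
¬A4 = 1 − 0.9300 = 0.0700
¬A4 ∨ A5 = a + b − a·b on (0.0700, 0.2400) = 0.2932
(¬A4 ∨ A5) ∨ (¬A4 ∨ A5) = a + b − a·b on (0.2932, 0.2932) = 0.5004
(A4 ∧ (¬A4 ∧ A4)) ∨ ((¬A4 ∨ A5) ∨ (¬A4 ∨ A5)) = a + b − a·b on (0.0605, 0.5004) = 0.5307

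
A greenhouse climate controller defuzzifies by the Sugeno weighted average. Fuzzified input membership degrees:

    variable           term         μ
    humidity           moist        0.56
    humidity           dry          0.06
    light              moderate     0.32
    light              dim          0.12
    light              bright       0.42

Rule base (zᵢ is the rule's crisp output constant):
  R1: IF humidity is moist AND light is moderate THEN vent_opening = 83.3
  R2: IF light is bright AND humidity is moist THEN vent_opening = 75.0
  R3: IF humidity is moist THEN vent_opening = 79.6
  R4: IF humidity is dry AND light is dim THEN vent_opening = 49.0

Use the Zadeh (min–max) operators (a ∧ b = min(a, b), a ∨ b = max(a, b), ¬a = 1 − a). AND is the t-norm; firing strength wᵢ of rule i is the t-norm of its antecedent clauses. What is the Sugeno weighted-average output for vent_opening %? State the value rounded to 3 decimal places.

77.700

R1 (z=83.3): moist=0.56, moderate=0.32; AND[min(a, b)] → w = 0.32
R2 (z=75.0): bright=0.42, moist=0.56; AND[min(a, b)] → w = 0.42
R3 (z=79.6): moist=0.56 → w = 0.56
R4 (z=49.0): dry=0.06, dim=0.12; AND[min(a, b)] → w = 0.06
Weighted average = (0.32·83.3 + 0.42·75.0 + 0.56·79.6 + 0.06·49.0) / (0.32 + 0.42 + 0.56 + 0.06)
  = 105.6720 / 1.3600 = 77.700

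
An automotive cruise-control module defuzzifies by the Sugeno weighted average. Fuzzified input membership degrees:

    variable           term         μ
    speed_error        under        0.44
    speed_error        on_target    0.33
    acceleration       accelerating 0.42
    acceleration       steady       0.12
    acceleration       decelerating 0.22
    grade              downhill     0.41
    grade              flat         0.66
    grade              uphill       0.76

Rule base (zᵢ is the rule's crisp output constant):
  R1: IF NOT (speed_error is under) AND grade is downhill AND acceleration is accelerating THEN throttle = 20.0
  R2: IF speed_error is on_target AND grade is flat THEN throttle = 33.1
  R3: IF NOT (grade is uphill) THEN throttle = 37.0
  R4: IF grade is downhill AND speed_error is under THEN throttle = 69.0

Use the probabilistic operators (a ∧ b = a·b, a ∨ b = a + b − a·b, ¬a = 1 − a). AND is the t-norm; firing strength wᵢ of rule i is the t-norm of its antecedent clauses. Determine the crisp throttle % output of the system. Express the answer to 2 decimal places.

41.47

R1 (z=20.0): ¬under=1−0.44=0.56, downhill=0.41, accelerating=0.42; AND[a·b] → w = 0.0964
R2 (z=33.1): on_target=0.33, flat=0.66; AND[a·b] → w = 0.2178
R3 (z=37.0): ¬uphill=1−0.76=0.24 → w = 0.2400
R4 (z=69.0): downhill=0.41, under=0.44; AND[a·b] → w = 0.1804
Weighted average = (0.0964·20.0 + 0.2178·33.1 + 0.2400·37.0 + 0.1804·69.0) / (0.0964 + 0.2178 + 0.2400 + 0.1804)
  = 30.4654 / 0.7346 = 41.47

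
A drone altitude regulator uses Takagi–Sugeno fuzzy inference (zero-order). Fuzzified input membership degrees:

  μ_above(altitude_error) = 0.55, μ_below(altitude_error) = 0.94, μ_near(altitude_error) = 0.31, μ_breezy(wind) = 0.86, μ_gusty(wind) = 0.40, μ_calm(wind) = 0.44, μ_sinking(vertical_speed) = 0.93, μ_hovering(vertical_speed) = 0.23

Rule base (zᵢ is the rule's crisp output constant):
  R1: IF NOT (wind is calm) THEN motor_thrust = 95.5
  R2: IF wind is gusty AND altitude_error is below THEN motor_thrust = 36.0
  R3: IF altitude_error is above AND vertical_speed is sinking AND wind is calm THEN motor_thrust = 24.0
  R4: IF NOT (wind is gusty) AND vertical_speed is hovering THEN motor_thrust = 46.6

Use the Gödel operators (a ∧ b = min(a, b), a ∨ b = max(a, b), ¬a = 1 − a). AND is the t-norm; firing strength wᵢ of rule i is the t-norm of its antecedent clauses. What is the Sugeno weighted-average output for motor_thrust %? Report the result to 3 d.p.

54.698

R1 (z=95.5): ¬calm=1−0.44=0.56 → w = 0.56
R2 (z=36.0): gusty=0.40, below=0.94; AND[min(a, b)] → w = 0.40
R3 (z=24.0): above=0.55, sinking=0.93, calm=0.44; AND[min(a, b)] → w = 0.44
R4 (z=46.6): ¬gusty=1−0.40=0.60, hovering=0.23; AND[min(a, b)] → w = 0.23
Weighted average = (0.56·95.5 + 0.40·36.0 + 0.44·24.0 + 0.23·46.6) / (0.56 + 0.40 + 0.44 + 0.23)
  = 89.1580 / 1.6300 = 54.698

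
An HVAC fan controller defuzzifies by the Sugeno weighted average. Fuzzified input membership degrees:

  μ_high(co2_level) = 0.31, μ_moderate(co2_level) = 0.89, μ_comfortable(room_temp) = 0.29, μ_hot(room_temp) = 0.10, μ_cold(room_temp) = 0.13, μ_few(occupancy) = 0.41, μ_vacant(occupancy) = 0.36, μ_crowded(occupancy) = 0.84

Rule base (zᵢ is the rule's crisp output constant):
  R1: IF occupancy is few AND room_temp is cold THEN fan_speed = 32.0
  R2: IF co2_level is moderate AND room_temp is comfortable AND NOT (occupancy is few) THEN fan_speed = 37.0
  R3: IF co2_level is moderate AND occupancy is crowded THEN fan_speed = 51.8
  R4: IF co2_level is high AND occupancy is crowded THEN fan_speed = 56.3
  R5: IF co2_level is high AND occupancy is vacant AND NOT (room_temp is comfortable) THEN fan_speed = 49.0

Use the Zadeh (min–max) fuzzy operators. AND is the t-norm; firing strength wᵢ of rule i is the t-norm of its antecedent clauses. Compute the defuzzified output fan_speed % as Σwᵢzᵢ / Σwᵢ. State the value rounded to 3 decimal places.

48.428

R1 (z=32.0): few=0.41, cold=0.13; AND[min(a, b)] → w = 0.13
R2 (z=37.0): moderate=0.89, comfortable=0.29, ¬few=1−0.41=0.59; AND[min(a, b)] → w = 0.29
R3 (z=51.8): moderate=0.89, crowded=0.84; AND[min(a, b)] → w = 0.84
R4 (z=56.3): high=0.31, crowded=0.84; AND[min(a, b)] → w = 0.31
R5 (z=49.0): high=0.31, vacant=0.36, ¬comfortable=1−0.29=0.71; AND[min(a, b)] → w = 0.31
Weighted average = (0.13·32.0 + 0.29·37.0 + 0.84·51.8 + 0.31·56.3 + 0.31·49.0) / (0.13 + 0.29 + 0.84 + 0.31 + 0.31)
  = 91.0450 / 1.8800 = 48.428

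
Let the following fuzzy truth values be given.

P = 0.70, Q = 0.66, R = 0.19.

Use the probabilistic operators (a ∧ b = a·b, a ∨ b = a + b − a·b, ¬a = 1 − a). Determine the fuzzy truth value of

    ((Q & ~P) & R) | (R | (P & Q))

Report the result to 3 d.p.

~P = 1 − 0.7000 = 0.3000
Q & ~P = a·b on (0.6600, 0.3000) = 0.1980
(Q & ~P) & R = a·b on (0.1980, 0.1900) = 0.0376
P & Q = a·b on (0.7000, 0.6600) = 0.4620
R | (P & Q) = a + b − a·b on (0.1900, 0.4620) = 0.5642
((Q & ~P) & R) | (R | (P & Q)) = a + b − a·b on (0.0376, 0.5642) = 0.5806

0.581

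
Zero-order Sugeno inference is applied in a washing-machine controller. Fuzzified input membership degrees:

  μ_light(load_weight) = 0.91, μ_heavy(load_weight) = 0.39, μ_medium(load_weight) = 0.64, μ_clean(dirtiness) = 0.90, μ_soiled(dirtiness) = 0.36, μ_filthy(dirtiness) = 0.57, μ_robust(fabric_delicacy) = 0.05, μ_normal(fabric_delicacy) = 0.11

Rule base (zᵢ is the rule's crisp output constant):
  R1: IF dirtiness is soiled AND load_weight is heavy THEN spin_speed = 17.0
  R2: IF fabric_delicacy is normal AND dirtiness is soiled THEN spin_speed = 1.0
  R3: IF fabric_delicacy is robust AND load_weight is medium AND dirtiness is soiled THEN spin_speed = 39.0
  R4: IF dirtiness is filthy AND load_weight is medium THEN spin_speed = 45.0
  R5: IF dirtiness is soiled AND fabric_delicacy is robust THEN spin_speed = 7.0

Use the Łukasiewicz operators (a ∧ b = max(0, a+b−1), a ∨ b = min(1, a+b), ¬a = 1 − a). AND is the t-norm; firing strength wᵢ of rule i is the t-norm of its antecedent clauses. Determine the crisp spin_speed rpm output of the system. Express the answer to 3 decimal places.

45.000

R1 (z=17.0): soiled=0.36, heavy=0.39; AND[max(0, a+b−1)] → w = 0.00
R2 (z=1.0): normal=0.11, soiled=0.36; AND[max(0, a+b−1)] → w = 0.00
R3 (z=39.0): robust=0.05, medium=0.64, soiled=0.36; AND[max(0, a+b−1)] → w = 0.00
R4 (z=45.0): filthy=0.57, medium=0.64; AND[max(0, a+b−1)] → w = 0.21
R5 (z=7.0): soiled=0.36, robust=0.05; AND[max(0, a+b−1)] → w = 0.00
Weighted average = (0.00·17.0 + 0.00·1.0 + 0.00·39.0 + 0.21·45.0 + 0.00·7.0) / (0.00 + 0.00 + 0.00 + 0.21 + 0.00)
  = 9.4500 / 0.2100 = 45.000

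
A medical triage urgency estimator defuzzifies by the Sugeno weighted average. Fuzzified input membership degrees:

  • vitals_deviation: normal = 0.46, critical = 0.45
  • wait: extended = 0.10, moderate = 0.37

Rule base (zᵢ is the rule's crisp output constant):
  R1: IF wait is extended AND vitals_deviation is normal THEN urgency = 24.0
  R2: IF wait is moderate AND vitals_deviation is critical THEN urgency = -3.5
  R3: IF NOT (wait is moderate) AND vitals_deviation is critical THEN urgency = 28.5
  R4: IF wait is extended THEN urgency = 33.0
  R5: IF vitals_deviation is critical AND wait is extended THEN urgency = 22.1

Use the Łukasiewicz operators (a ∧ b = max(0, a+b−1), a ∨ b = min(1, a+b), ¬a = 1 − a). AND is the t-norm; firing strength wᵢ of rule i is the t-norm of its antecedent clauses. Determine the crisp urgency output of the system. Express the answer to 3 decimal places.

R1 (z=24.0): extended=0.10, normal=0.46; AND[max(0, a+b−1)] → w = 0.00
R2 (z=-3.5): moderate=0.37, critical=0.45; AND[max(0, a+b−1)] → w = 0.00
R3 (z=28.5): ¬moderate=1−0.37=0.63, critical=0.45; AND[max(0, a+b−1)] → w = 0.08
R4 (z=33.0): extended=0.10 → w = 0.10
R5 (z=22.1): critical=0.45, extended=0.10; AND[max(0, a+b−1)] → w = 0.00
Weighted average = (0.00·24.0 + 0.00·-3.5 + 0.08·28.5 + 0.10·33.0 + 0.00·22.1) / (0.00 + 0.00 + 0.08 + 0.10 + 0.00)
  = 5.5800 / 0.1800 = 31.000

31.000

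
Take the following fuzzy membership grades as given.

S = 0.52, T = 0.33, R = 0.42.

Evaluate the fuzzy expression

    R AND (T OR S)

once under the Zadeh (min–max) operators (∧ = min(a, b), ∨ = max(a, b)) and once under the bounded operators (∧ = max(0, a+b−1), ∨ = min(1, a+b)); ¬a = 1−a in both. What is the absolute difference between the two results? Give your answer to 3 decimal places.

Under Zadeh (min–max):
  T OR S = max(a, b) on (0.33, 0.52) = 0.52
  R AND (T OR S) = min(a, b) on (0.42, 0.52) = 0.42
  → value = 0.4200
Under bounded:
  T OR S = min(1, a+b) on (0.33, 0.52) = 0.85
  R AND (T OR S) = max(0, a+b−1) on (0.42, 0.85) = 0.27
  → value = 0.2700
|0.4200 − 0.2700| = 0.150

0.150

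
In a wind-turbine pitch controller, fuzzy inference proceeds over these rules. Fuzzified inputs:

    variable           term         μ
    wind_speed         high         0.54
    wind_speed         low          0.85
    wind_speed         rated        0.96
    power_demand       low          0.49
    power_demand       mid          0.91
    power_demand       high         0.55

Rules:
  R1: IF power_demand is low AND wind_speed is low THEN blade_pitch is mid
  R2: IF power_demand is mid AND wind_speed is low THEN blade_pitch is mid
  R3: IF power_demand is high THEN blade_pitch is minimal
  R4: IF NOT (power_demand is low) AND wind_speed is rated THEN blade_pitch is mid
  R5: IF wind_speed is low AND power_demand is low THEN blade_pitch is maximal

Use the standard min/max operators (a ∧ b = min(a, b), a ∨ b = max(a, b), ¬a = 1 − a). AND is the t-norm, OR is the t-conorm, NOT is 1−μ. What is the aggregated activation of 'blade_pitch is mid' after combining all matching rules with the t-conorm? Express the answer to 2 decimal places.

0.85

R1: low=0.49, low=0.85; AND[min(a, b)] → w = 0.49
R2: mid=0.91, low=0.85; AND[min(a, b)] → w = 0.85
R3: high=0.55 → w = 0.55
R4: ¬low=1−0.49=0.51, rated=0.96; AND[min(a, b)] → w = 0.51
R5: low=0.85, low=0.49; AND[min(a, b)] → w = 0.49
Rules with consequent 'mid': {R1, R2, R4} → strengths 0.49, 0.85, 0.51
Aggregate via t-conorm [max(a, b)]: 0.85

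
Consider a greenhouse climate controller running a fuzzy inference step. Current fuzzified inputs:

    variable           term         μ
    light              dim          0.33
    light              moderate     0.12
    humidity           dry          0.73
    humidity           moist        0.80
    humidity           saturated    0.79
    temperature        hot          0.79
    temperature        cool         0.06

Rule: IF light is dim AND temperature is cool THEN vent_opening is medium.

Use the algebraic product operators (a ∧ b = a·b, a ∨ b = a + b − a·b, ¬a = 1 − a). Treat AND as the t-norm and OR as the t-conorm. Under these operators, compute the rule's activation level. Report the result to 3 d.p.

firing strength: dim=0.33, cool=0.06; AND[a·b] → w = 0.0198

0.020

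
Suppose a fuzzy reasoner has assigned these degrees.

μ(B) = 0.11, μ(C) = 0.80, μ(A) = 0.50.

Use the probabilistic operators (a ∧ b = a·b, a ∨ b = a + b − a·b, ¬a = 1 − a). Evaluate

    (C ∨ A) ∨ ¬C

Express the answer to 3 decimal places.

0.920

C ∨ A = a + b − a·b on (0.8000, 0.5000) = 0.9000
¬C = 1 − 0.8000 = 0.2000
(C ∨ A) ∨ ¬C = a + b − a·b on (0.9000, 0.2000) = 0.9200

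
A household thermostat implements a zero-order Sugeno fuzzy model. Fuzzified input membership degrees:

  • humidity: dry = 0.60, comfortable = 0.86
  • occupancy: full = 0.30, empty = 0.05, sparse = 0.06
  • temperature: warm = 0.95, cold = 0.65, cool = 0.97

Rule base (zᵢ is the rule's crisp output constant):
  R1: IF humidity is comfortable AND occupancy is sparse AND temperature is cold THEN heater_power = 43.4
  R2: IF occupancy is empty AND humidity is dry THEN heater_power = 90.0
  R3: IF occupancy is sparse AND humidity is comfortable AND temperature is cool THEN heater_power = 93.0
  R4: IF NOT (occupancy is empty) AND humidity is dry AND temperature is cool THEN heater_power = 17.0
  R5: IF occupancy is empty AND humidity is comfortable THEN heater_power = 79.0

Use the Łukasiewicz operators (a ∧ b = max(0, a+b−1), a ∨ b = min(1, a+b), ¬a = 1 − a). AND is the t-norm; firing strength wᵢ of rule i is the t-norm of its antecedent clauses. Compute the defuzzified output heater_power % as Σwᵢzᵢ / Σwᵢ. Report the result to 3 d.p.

17.000

R1 (z=43.4): comfortable=0.86, sparse=0.06, cold=0.65; AND[max(0, a+b−1)] → w = 0.00
R2 (z=90.0): empty=0.05, dry=0.60; AND[max(0, a+b−1)] → w = 0.00
R3 (z=93.0): sparse=0.06, comfortable=0.86, cool=0.97; AND[max(0, a+b−1)] → w = 0.00
R4 (z=17.0): ¬empty=1−0.05=0.95, dry=0.60, cool=0.97; AND[max(0, a+b−1)] → w = 0.52
R5 (z=79.0): empty=0.05, comfortable=0.86; AND[max(0, a+b−1)] → w = 0.00
Weighted average = (0.00·43.4 + 0.00·90.0 + 0.00·93.0 + 0.52·17.0 + 0.00·79.0) / (0.00 + 0.00 + 0.00 + 0.52 + 0.00)
  = 8.8400 / 0.5200 = 17.000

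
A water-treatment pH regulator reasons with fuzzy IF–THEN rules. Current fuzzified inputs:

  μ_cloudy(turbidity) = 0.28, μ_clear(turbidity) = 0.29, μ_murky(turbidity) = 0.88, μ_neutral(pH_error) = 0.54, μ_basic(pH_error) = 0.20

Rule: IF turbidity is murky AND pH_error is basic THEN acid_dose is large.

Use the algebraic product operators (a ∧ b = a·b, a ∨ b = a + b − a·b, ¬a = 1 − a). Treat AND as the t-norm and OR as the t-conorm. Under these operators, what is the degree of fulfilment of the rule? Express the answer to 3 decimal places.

0.176

firing strength: murky=0.88, basic=0.20; AND[a·b] → w = 0.1760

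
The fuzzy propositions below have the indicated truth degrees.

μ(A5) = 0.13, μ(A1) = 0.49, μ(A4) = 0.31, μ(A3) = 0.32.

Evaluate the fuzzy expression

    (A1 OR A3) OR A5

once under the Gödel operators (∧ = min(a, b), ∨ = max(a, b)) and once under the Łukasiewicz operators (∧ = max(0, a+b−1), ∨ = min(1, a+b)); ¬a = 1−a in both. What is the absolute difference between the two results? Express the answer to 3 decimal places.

Under Gödel:
  A1 OR A3 = max(a, b) on (0.49, 0.32) = 0.49
  (A1 OR A3) OR A5 = max(a, b) on (0.49, 0.13) = 0.49
  → value = 0.4900
Under Łukasiewicz:
  A1 OR A3 = min(1, a+b) on (0.49, 0.32) = 0.81
  (A1 OR A3) OR A5 = min(1, a+b) on (0.81, 0.13) = 0.94
  → value = 0.9400
|0.4900 − 0.9400| = 0.450

0.450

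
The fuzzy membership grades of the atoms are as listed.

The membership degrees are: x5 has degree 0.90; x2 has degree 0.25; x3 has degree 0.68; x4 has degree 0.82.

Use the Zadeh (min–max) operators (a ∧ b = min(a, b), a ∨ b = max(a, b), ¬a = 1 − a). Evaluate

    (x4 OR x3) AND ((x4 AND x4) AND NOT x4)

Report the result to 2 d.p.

x4 OR x3 = max(a, b) on (0.82, 0.68) = 0.82
x4 AND x4 = min(a, b) on (0.82, 0.82) = 0.82
NOT x4 = 1 − 0.82 = 0.18
(x4 AND x4) AND NOT x4 = min(a, b) on (0.82, 0.18) = 0.18
(x4 OR x3) AND ((x4 AND x4) AND NOT x4) = min(a, b) on (0.82, 0.18) = 0.18

0.18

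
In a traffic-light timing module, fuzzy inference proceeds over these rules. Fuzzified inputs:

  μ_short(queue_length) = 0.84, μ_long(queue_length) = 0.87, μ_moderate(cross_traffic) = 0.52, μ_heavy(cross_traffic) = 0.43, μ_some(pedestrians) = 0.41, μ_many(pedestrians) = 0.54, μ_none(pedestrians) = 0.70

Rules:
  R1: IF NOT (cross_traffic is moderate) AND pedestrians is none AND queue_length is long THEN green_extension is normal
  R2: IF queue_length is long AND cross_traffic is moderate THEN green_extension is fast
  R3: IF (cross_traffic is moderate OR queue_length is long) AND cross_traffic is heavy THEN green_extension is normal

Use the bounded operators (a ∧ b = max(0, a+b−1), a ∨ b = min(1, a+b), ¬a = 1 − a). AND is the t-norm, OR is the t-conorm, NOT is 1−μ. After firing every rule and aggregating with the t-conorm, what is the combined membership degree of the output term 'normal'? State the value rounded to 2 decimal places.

R1: ¬moderate=1−0.52=0.48, none=0.70, long=0.87; AND[max(0, a+b−1)] → w = 0.05
R2: long=0.87, moderate=0.52; AND[max(0, a+b−1)] → w = 0.39
R3: (moderate=0.52 OR long=0.87) = 1.00; AND[max(0, a+b−1)] with heavy=0.43 → w = 0.43
Rules with consequent 'normal': {R1, R3} → strengths 0.05, 0.43
Aggregate via t-conorm [min(1, a+b)]: 0.48

0.48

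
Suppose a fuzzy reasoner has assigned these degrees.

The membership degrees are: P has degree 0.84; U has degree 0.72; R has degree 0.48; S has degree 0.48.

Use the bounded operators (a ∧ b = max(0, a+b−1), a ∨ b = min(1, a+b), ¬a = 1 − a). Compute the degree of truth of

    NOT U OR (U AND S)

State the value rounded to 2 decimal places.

NOT U = 1 − 0.72 = 0.28
U AND S = max(0, a+b−1) on (0.72, 0.48) = 0.20
NOT U OR (U AND S) = min(1, a+b) on (0.28, 0.20) = 0.48

0.48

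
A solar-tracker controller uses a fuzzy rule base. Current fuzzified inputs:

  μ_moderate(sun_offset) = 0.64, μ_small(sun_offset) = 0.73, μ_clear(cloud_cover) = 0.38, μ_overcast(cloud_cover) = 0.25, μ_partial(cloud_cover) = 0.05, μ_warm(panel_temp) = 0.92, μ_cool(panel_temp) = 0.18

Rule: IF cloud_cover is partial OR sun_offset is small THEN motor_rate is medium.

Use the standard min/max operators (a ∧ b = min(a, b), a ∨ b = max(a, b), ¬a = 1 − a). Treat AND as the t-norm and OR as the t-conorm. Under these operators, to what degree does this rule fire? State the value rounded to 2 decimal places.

0.73

firing strength: partial=0.05, small=0.73; OR[max(a, b)] → w = 0.73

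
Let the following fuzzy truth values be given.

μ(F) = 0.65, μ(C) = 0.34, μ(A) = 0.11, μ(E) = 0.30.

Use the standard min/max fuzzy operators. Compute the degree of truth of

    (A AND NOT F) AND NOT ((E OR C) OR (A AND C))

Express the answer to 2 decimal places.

0.11

NOT F = 1 − 0.65 = 0.35
A AND NOT F = min(a, b) on (0.11, 0.35) = 0.11
E OR C = max(a, b) on (0.30, 0.34) = 0.34
A AND C = min(a, b) on (0.11, 0.34) = 0.11
(E OR C) OR (A AND C) = max(a, b) on (0.34, 0.11) = 0.34
NOT ((E OR C) OR (A AND C)) = 1 − 0.34 = 0.66
(A AND NOT F) AND NOT ((E OR C) OR (A AND C)) = min(a, b) on (0.11, 0.66) = 0.11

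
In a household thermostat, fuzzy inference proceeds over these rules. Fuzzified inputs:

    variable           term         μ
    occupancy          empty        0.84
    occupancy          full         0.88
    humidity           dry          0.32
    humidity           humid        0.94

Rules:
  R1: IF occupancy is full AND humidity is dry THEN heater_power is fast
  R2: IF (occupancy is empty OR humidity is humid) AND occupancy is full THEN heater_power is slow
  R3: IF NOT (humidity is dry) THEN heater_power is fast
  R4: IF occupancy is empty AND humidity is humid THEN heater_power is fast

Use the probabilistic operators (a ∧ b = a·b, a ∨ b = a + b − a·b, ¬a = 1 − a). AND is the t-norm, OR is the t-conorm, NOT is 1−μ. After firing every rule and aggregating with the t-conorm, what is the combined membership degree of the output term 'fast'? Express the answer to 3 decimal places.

R1: full=0.88, dry=0.32; AND[a·b] → w = 0.2816
R2: (empty=0.84 OR humid=0.94) = 0.9904; AND[a·b] with full=0.88 → w = 0.8716
R3: ¬dry=1−0.32=0.68 → w = 0.6800
R4: empty=0.84, humid=0.94; AND[a·b] → w = 0.7896
Rules with consequent 'fast': {R1, R3, R4} → strengths 0.2816, 0.6800, 0.7896
Aggregate via t-conorm [a + b − a·b]: 0.9516

0.952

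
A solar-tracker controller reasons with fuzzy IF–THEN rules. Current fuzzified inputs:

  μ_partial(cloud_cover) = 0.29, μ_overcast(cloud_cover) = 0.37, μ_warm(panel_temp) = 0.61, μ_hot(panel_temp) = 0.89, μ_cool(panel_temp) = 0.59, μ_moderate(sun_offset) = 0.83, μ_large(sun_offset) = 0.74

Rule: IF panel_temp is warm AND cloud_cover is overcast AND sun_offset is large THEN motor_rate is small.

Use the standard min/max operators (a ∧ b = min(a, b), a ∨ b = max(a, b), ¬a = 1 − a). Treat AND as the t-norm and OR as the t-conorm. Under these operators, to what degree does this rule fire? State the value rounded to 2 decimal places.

firing strength: warm=0.61, overcast=0.37, large=0.74; AND[min(a, b)] → w = 0.37

0.37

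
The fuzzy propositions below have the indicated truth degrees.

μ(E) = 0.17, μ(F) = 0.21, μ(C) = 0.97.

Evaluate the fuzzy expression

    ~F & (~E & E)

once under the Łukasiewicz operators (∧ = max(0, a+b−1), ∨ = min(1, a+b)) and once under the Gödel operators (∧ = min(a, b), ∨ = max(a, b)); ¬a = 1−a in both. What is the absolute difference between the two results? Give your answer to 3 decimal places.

0.170

Under Łukasiewicz:
  ~F = 1 − 0.21 = 0.79
  ~E = 1 − 0.17 = 0.83
  ~E & E = max(0, a+b−1) on (0.83, 0.17) = 0.00
  ~F & (~E & E) = max(0, a+b−1) on (0.79, 0.00) = 0.00
  → value = 0.0000
Under Gödel:
  ~F = 1 − 0.21 = 0.79
  ~E = 1 − 0.17 = 0.83
  ~E & E = min(a, b) on (0.83, 0.17) = 0.17
  ~F & (~E & E) = min(a, b) on (0.79, 0.17) = 0.17
  → value = 0.1700
|0.0000 − 0.1700| = 0.170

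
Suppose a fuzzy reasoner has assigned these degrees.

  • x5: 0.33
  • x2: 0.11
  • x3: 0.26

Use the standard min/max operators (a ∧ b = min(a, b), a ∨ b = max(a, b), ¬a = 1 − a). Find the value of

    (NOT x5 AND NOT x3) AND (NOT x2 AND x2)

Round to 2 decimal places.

0.11

NOT x5 = 1 − 0.33 = 0.67
NOT x3 = 1 − 0.26 = 0.74
NOT x5 AND NOT x3 = min(a, b) on (0.67, 0.74) = 0.67
NOT x2 = 1 − 0.11 = 0.89
NOT x2 AND x2 = min(a, b) on (0.89, 0.11) = 0.11
(NOT x5 AND NOT x3) AND (NOT x2 AND x2) = min(a, b) on (0.67, 0.11) = 0.11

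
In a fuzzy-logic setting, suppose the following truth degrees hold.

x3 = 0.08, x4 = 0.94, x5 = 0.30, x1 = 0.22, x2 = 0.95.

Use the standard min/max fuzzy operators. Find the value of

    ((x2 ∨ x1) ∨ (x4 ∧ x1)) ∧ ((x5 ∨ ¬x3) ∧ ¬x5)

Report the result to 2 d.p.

0.70

x2 ∨ x1 = max(a, b) on (0.95, 0.22) = 0.95
x4 ∧ x1 = min(a, b) on (0.94, 0.22) = 0.22
(x2 ∨ x1) ∨ (x4 ∧ x1) = max(a, b) on (0.95, 0.22) = 0.95
¬x3 = 1 − 0.08 = 0.92
x5 ∨ ¬x3 = max(a, b) on (0.30, 0.92) = 0.92
¬x5 = 1 − 0.30 = 0.70
(x5 ∨ ¬x3) ∧ ¬x5 = min(a, b) on (0.92, 0.70) = 0.70
((x2 ∨ x1) ∨ (x4 ∧ x1)) ∧ ((x5 ∨ ¬x3) ∧ ¬x5) = min(a, b) on (0.95, 0.70) = 0.70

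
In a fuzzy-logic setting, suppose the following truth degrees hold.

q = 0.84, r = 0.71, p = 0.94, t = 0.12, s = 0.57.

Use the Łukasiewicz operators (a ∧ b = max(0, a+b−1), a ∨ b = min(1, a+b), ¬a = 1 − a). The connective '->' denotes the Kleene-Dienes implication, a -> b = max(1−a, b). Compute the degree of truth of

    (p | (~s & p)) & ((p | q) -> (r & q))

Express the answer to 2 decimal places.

~s = 1 − 0.57 = 0.43
~s & p = max(0, a+b−1) on (0.43, 0.94) = 0.37
p | (~s & p) = min(1, a+b) on (0.94, 0.37) = 1.00
p | q = min(1, a+b) on (0.94, 0.84) = 1.00
r & q = max(0, a+b−1) on (0.71, 0.84) = 0.55
(p | q) -> (r & q)  [Kleene-Dienes: max(1−a, b)] with a=1.00, b=0.55 → 0.55
(p | (~s & p)) & ((p | q) -> (r & q)) = max(0, a+b−1) on (1.00, 0.55) = 0.55

0.55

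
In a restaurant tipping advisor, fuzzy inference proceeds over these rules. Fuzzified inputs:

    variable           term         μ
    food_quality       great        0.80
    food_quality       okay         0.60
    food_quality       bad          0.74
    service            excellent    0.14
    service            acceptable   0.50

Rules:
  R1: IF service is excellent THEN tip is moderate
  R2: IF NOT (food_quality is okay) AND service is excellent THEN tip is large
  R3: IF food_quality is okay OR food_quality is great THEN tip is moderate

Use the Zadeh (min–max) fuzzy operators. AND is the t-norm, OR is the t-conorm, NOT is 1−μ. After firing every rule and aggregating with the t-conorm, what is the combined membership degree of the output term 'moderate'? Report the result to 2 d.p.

0.80

R1: excellent=0.14 → w = 0.14
R2: ¬okay=1−0.60=0.40, excellent=0.14; AND[min(a, b)] → w = 0.14
R3: okay=0.60, great=0.80; OR[max(a, b)] → w = 0.80
Rules with consequent 'moderate': {R1, R3} → strengths 0.14, 0.80
Aggregate via t-conorm [max(a, b)]: 0.80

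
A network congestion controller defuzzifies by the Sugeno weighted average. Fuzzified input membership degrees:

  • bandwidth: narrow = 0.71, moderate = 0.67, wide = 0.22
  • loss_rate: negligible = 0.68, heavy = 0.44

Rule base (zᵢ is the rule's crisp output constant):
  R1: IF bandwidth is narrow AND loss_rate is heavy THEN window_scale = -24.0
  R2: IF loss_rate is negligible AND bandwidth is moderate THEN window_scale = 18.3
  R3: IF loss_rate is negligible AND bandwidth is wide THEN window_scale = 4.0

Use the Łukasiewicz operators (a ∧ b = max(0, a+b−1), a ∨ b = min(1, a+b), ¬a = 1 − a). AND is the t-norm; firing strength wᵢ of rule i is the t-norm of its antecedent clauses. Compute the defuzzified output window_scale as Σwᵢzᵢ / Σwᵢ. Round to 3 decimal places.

5.610

R1 (z=-24.0): narrow=0.71, heavy=0.44; AND[max(0, a+b−1)] → w = 0.15
R2 (z=18.3): negligible=0.68, moderate=0.67; AND[max(0, a+b−1)] → w = 0.35
R3 (z=4.0): negligible=0.68, wide=0.22; AND[max(0, a+b−1)] → w = 0.00
Weighted average = (0.15·-24.0 + 0.35·18.3 + 0.00·4.0) / (0.15 + 0.35 + 0.00)
  = 2.8050 / 0.5000 = 5.610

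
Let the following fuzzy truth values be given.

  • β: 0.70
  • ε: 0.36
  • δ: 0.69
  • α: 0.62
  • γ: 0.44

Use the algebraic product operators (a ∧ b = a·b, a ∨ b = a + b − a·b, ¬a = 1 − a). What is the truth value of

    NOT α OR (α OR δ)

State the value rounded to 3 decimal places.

NOT α = 1 − 0.6200 = 0.3800
α OR δ = a + b − a·b on (0.6200, 0.6900) = 0.8822
NOT α OR (α OR δ) = a + b − a·b on (0.3800, 0.8822) = 0.9270

0.927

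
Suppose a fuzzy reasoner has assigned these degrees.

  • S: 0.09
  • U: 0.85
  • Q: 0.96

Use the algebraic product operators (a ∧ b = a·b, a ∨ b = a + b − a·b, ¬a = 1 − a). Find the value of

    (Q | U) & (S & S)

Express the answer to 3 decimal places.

Q | U = a + b − a·b on (0.9600, 0.8500) = 0.9940
S & S = a·b on (0.0900, 0.0900) = 0.0081
(Q | U) & (S & S) = a·b on (0.9940, 0.0081) = 0.0081

0.008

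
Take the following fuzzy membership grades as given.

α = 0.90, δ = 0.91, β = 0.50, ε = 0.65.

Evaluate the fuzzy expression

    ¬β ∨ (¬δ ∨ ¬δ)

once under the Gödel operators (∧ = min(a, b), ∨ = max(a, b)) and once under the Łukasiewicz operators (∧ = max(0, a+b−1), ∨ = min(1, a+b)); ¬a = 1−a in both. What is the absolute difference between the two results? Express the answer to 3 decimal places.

Under Gödel:
  ¬β = 1 − 0.50 = 0.50
  ¬δ = 1 − 0.91 = 0.09
  ¬δ = 1 − 0.91 = 0.09
  ¬δ ∨ ¬δ = max(a, b) on (0.09, 0.09) = 0.09
  ¬β ∨ (¬δ ∨ ¬δ) = max(a, b) on (0.50, 0.09) = 0.50
  → value = 0.5000
Under Łukasiewicz:
  ¬β = 1 − 0.50 = 0.50
  ¬δ = 1 − 0.91 = 0.09
  ¬δ = 1 − 0.91 = 0.09
  ¬δ ∨ ¬δ = min(1, a+b) on (0.09, 0.09) = 0.18
  ¬β ∨ (¬δ ∨ ¬δ) = min(1, a+b) on (0.50, 0.18) = 0.68
  → value = 0.6800
|0.5000 − 0.6800| = 0.180

0.180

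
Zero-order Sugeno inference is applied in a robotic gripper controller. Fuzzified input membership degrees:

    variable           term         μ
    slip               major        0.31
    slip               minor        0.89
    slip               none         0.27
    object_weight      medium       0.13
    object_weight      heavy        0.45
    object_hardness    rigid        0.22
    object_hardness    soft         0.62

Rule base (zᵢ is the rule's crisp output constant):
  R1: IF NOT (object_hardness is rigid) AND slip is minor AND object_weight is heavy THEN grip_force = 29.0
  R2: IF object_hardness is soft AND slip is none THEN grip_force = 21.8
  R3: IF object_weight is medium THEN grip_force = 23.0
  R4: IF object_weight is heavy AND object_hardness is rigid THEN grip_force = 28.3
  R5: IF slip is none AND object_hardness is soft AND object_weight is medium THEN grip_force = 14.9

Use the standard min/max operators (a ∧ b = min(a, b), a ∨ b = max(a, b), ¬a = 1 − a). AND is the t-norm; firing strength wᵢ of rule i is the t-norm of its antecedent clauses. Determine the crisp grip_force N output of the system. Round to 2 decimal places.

R1 (z=29.0): ¬rigid=1−0.22=0.78, minor=0.89, heavy=0.45; AND[min(a, b)] → w = 0.45
R2 (z=21.8): soft=0.62, none=0.27; AND[min(a, b)] → w = 0.27
R3 (z=23.0): medium=0.13 → w = 0.13
R4 (z=28.3): heavy=0.45, rigid=0.22; AND[min(a, b)] → w = 0.22
R5 (z=14.9): none=0.27, soft=0.62, medium=0.13; AND[min(a, b)] → w = 0.13
Weighted average = (0.45·29.0 + 0.27·21.8 + 0.13·23.0 + 0.22·28.3 + 0.13·14.9) / (0.45 + 0.27 + 0.13 + 0.22 + 0.13)
  = 30.0890 / 1.2000 = 25.07

25.07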